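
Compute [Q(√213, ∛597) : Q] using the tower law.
[Q(√213, ∛597) : Q] = 6

Let L = Q(√213, ∛597). Since Q(√213) ⊂ L and [Q(√213):Q] = 2, the tower law gives 2 | [L:Q]. Likewise Q(∛597) ⊂ L with [Q(∛597):Q] = 3 (because 597 is not a perfect cube), so 3 | [L:Q]. As gcd(2,3) = 1, [L:Q] is divisible by 6. Conversely L is generated over Q by √213 and ∛597, so [L:Q] ≤ 2·3 = 6. Therefore [Q(√213, ∛597) : Q] = 6.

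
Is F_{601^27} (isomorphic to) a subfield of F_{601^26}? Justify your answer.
No: F_{601^27} is not a subfield of F_{601^26}

F_{p^m} embeds in F_{p^n} iff m | n. Here 27 ∤ 26 (since 26 = 0·27 + 26 with remainder 26 ≠ 0), so F_{601^27} is not a subfield of F_{601^26}. Equivalently: if it were, the tower law would give 27 = [F_{601^27}:F_601] dividing [F_{601^26}:F_601] = 26, contradiction.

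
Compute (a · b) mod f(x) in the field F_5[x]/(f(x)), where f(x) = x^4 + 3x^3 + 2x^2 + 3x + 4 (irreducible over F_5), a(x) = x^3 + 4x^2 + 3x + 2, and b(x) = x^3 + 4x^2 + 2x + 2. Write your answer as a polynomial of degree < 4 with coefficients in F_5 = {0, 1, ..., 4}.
a · b ≡ 4x^3 + 3x + 3 (mod f(x))

Multiply in F_5[x]: a(x)·b(x) = (x^3 + 4x^2 + 3x + 2)·(x^3 + 4x^2 + 2x + 2) = x^6 + 3x^5 + x^4 + 4x^3 + 2x^2 + 4. This has degree ≥ 4, so divide by f(x) over F_5: x^6 + 3x^5 + x^4 + 4x^3 + 2x^2 + 4 = (x^2 + 4)·(x^4 + 3x^3 + 2x^2 + 3x + 4) + (4x^3 + 3x + 3). Hence a·b ≡ 4x^3 + 3x + 3 (mod f). (F_5[x]/(f) is a field with 5^4 = 625 elements since f is irreducible of degree 4.)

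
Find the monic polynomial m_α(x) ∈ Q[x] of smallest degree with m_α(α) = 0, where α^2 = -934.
m_α(x) = x^2 + 934

α satisfies α^2 + 934 = 0, so x^2 + 934 annihilates α. Since d = -934 is squarefree and ≠ 1, it is not a perfect square in Q, so x^2 + 934 has no rational root and is therefore irreducible over Q (a degree-2 polynomial over a field is irreducible iff it has no root). Hence m_α(x) = x^2 + 934.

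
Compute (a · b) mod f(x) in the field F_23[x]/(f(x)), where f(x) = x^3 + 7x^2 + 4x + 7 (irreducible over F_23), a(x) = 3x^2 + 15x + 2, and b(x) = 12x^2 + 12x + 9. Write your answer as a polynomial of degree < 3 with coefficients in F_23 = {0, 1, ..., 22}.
a · b ≡ 17x^2 + 5x + 17 (mod f(x))

Multiply in F_23[x]: a(x)·b(x) = (3x^2 + 15x + 2)·(12x^2 + 12x + 9) = 13x^4 + 9x^3 + x^2 + 21x + 18. This has degree ≥ 3, so divide by f(x) over F_23: 13x^4 + 9x^3 + x^2 + 21x + 18 = (13x + 10)·(x^3 + 7x^2 + 4x + 7) + (17x^2 + 5x + 17). Hence a·b ≡ 17x^2 + 5x + 17 (mod f). (F_23[x]/(f) is a field with 23^3 = 12167 elements since f is irreducible of degree 3.)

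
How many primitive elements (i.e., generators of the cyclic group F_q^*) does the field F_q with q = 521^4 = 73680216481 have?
There are φ(73680216480) = 17511137280 primitive elements

F_q^* is cyclic of order q - 1 = 73680216480. A cyclic group of order m has exactly φ(m) generators. Here m = 73680216480 = 2^5 · 3^2 · 5 · 13 · 29 · 135721, so the number of primitive elements is φ(73680216480) = 17511137280.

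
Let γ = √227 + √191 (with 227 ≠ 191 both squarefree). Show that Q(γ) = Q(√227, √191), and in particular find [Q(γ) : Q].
[Q(γ) : Q] = 4 (equivalently, Q(γ) = Q(√227, √191))

Obviously Q(γ) ⊆ Q(√227, √191), and [Q(√227, √191):Q] = 4 (since 227, 191 are distinct squarefree integers > 1 with 43357 not a perfect square). To show equality we compute the minimal polynomial of γ. From γ = √227 + √191: γ^2 = 227 + 2√(43357) + 191 = 418 + 2√(43357), so γ^2 - 418 = 2√(43357); squaring, (γ^2 - 418)^2 = 4·43357, i.e. γ^4 - 836γ^2 + 174724 - 173428 = 0, i.e. γ^4 - 836γ^2 + 1296 = 0. So γ is a root of x^4 - 836x^2 + 1296. This polynomial is irreducible over Q: it has no rational root (each ±√227 ± √191 is irrational), and any factorization into two quadratics over Q would force √(43357) ∈ Q (pairing opposite roots) or √227, √191 ∈ Q (other pairings), all impossible. Hence [Q(γ):Q] = 4 = [Q(√227, √191):Q], so Q(γ) = Q(√227, √191).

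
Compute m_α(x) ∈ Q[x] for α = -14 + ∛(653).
m_α(x) = x^3 + 42x^2 + 588x + 2091

Set β = α + 14 = ∛(653), so β^3 = 653. Then (α + 14)^3 - 653 = 0, i.e. α is a root of g(x) = (x + 14)^3 - 653 = x^3 + 42x^2 + 588x + 2091. Since g(x) = h(x + 14) where h(x) = x^3 - 653, and h is irreducible over Q (because 653 is not a perfect cube, so h has no rational root, and a monic cubic with no rational root is irreducible), g is also irreducible (irreducibility is preserved under the substitution x → x + 14). Hence m_α(x) = x^3 + 42x^2 + 588x + 2091.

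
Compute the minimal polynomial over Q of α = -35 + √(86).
m_α(x) = x^2 + 70x + 1139

From α + 35 = √(86), squaring gives (α + 35)^2 = 86, i.e. α^2 + 70α + 1225 = 86, so α^2 + 70α + 1139 = 0. The discriminant of x^2 + 70x + 1139 is (70)^2 - 4·(1139) = 4900 - 4556 = 344, and 4·(86) is not a perfect square in Q since 86 is squarefree and ≠ 1. Hence x^2 + 70x + 1139 is irreducible over Q and is the minimal polynomial of α.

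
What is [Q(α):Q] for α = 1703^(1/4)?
[Q(α):Q] = 4

α is a root of x^4 - 1703. By Eisenstein's criterion at the prime p = 13 (which divides the constant term 1703 but p^2 = 169 does not, since 1703 is squarefree), x^4 - 1703 is irreducible over Q. Hence [Q(α):Q] = 4.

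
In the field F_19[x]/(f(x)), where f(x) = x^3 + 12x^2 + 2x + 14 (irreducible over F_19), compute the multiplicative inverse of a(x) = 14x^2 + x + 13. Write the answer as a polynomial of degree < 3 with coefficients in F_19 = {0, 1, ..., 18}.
a(x)^(-1) ≡ 8x^2 + 17 (mod f(x))

Since f is irreducible over F_19, F_19[x]/(f) is a field and a(x) ≠ 0 has an inverse. Apply the extended Euclidean algorithm to f(x) and a(x) in F_19[x]: f(x) = (15x + 12)·a(x) + (4x + 10);  a(x) = (13x + 1)·(4x + 10) + (3). The last nonzero remainder is the constant 3 = gcd(f, a) in F_19. Back-substituting through the division chain expresses 3 = s(x)·a(x) + t(x)·f(x) with s(x) ≡ 5x^2 + 13 (mod f), so (5x^2 + 13)·a(x) ≡ 3 (mod f). Multiplying by 3^(-1) ≡ 13 in F_19 gives a(x)^(-1) ≡ 13·(5x^2 + 13) ≡ 8x^2 + 17 (mod f). Check: (14x^2 + x + 13)·(8x^2 + 17) = 17x^4 + 8x^3 + 17x + 12 ≡ 1 (mod x^3 + 12x^2 + 2x + 14).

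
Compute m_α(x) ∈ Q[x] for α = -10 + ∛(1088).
m_α(x) = x^3 + 30x^2 + 300x - 88

Set β = α + 10 = ∛(1088), so β^3 = 1088. Then (α + 10)^3 - 1088 = 0, i.e. α is a root of g(x) = (x + 10)^3 - 1088 = x^3 + 30x^2 + 300x - 88. Since g(x) = h(x + 10) where h(x) = x^3 - 1088, and h is irreducible over Q (because 1088 is not a perfect cube, so h has no rational root, and a monic cubic with no rational root is irreducible), g is also irreducible (irreducibility is preserved under the substitution x → x + 10). Hence m_α(x) = x^3 + 30x^2 + 300x - 88.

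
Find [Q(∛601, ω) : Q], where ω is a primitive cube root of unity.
[Q(∛601, ω) : Q] = 6

[Q(∛601):Q] = 3 (min poly x^3 - 601, irreducible since 601 is not a perfect cube). [Q(ω):Q] = 2 (min poly x^2 + x + 1). Since Q(∛601) ⊂ R and ω ∉ R, we have ω ∉ Q(∛601), so x^2 + x + 1 remains irreducible over Q(∛601) and [Q(∛601, ω) : Q(∛601)] = 2. By the tower law, [Q(∛601, ω) : Q] = 3 · 2 = 6. (In fact Q(∛601, ω) is the splitting field of x^3 - 601 over Q.)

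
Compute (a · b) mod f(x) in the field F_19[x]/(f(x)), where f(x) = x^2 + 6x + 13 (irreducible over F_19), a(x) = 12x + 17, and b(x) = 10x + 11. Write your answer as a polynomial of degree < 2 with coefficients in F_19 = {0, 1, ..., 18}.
a · b ≡ 14 (mod f(x))

Multiply in F_19[x]: a(x)·b(x) = (12x + 17)·(10x + 11) = 6x^2 + 17x + 16. This has degree ≥ 2, so divide by f(x) over F_19: 6x^2 + 17x + 16 = (6)·(x^2 + 6x + 13) + (14). Hence a·b ≡ 14 (mod f). (F_19[x]/(f) is a field with 19^2 = 361 elements since f is irreducible of degree 2.)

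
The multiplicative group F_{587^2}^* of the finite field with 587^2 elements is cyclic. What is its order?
|F_{587^2}^*| = 344568

F_{587^2} has 587^2 = 344569 elements; its multiplicative group consists of all nonzero elements, so |F_{587^2}^*| = 344569 - 1 = 344568. (It is cyclic since any finite subgroup of the multiplicative group of a field is cyclic.)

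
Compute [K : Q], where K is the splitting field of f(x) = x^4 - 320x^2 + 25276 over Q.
[K : Q] = 4

Solving the quadratic in x^2: x^2 = (320 ± √(320^2 - 4·25276))/2 = (320 ± √1296)/2 = (320 ± 36)/2, giving x^2 = 178 or x^2 = 142. So f(x) = (x^2 - 178)(x^2 - 142) and the roots of f are ±√178, ±√142. Hence the splitting field is K = Q(√178, √142). Since 178 and 142 are distinct squarefree integers > 1, their product 25276 is not a perfect square, so √142 ∉ Q(√178). By the tower law [K:Q] = [Q(√178,√142):Q(√178)] · [Q(√178):Q] = 2 · 2 = 4.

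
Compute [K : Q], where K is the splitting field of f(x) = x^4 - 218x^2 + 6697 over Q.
[K : Q] = 4

Solving the quadratic in x^2: x^2 = (218 ± √(218^2 - 4·6697))/2 = (218 ± √20736)/2 = (218 ± 144)/2, giving x^2 = 37 or x^2 = 181. So f(x) = (x^2 - 37)(x^2 - 181) and the roots of f are ±√37, ±√181. Hence the splitting field is K = Q(√37, √181). Since 37 and 181 are distinct squarefree integers > 1, their product 6697 is not a perfect square, so √181 ∉ Q(√37). By the tower law [K:Q] = [Q(√37,√181):Q(√37)] · [Q(√37):Q] = 2 · 2 = 4.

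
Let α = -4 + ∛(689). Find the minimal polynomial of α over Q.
m_α(x) = x^3 + 12x^2 + 48x - 625

Set β = α + 4 = ∛(689), so β^3 = 689. Then (α + 4)^3 - 689 = 0, i.e. α is a root of g(x) = (x + 4)^3 - 689 = x^3 + 12x^2 + 48x - 625. Since g(x) = h(x + 4) where h(x) = x^3 - 689, and h is irreducible over Q (because 689 is not a perfect cube, so h has no rational root, and a monic cubic with no rational root is irreducible), g is also irreducible (irreducibility is preserved under the substitution x → x + 4). Hence m_α(x) = x^3 + 12x^2 + 48x - 625.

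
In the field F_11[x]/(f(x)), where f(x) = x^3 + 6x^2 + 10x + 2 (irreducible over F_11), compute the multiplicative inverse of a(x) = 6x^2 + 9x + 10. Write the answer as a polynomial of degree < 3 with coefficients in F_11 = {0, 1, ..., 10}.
a(x)^(-1) ≡ 4x^2 + 2x + 4 (mod f(x))

Since f is irreducible over F_11, F_11[x]/(f) is a field and a(x) ≠ 0 has an inverse. Apply the extended Euclidean algorithm to f(x) and a(x) in F_11[x]: f(x) = (2x + 9)·a(x) + (8x);  a(x) = (9x + 8)·(8x) + (10). The last nonzero remainder is the constant 10 = gcd(f, a) in F_11. Back-substituting through the division chain expresses 10 = s(x)·a(x) + t(x)·f(x) with s(x) ≡ 7x^2 + 9x + 7 (mod f), so (7x^2 + 9x + 7)·a(x) ≡ 10 (mod f). Multiplying by 10^(-1) ≡ 10 in F_11 gives a(x)^(-1) ≡ 10·(7x^2 + 9x + 7) ≡ 4x^2 + 2x + 4 (mod f). Check: (6x^2 + 9x + 10)·(4x^2 + 2x + 4) = 2x^4 + 4x^3 + 5x^2 + x + 7 ≡ 1 (mod x^3 + 6x^2 + 10x + 2).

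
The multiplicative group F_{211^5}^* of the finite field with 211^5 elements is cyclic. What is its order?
|F_{211^5}^*| = 418227202050

F_{211^5} has 211^5 = 418227202051 elements; its multiplicative group consists of all nonzero elements, so |F_{211^5}^*| = 418227202051 - 1 = 418227202050. (It is cyclic since any finite subgroup of the multiplicative group of a field is cyclic.)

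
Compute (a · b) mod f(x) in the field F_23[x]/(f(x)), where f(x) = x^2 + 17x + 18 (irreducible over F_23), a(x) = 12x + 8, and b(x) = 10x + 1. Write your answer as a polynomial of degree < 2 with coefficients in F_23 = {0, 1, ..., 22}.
a · b ≡ 7x + 10 (mod f(x))

Multiply in F_23[x]: a(x)·b(x) = (12x + 8)·(10x + 1) = 5x^2 + 8. This has degree ≥ 2, so divide by f(x) over F_23: 5x^2 + 8 = (5)·(x^2 + 17x + 18) + (7x + 10). Hence a·b ≡ 7x + 10 (mod f). (F_23[x]/(f) is a field with 23^2 = 529 elements since f is irreducible of degree 2.)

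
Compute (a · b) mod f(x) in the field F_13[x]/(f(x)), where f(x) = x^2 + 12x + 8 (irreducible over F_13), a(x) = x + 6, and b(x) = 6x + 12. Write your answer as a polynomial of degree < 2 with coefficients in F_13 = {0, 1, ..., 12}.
a · b ≡ 2x + 11 (mod f(x))

Multiply in F_13[x]: a(x)·b(x) = (x + 6)·(6x + 12) = 6x^2 + 9x + 7. This has degree ≥ 2, so divide by f(x) over F_13: 6x^2 + 9x + 7 = (6)·(x^2 + 12x + 8) + (2x + 11). Hence a·b ≡ 2x + 11 (mod f). (F_13[x]/(f) is a field with 13^2 = 169 elements since f is irreducible of degree 2.)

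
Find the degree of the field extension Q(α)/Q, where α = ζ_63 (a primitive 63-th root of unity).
[Q(α):Q] = 36

The minimal polynomial of ζ_63 over Q is the 63-th cyclotomic polynomial Φ_63(x), which is irreducible over Q and has degree φ(63) = 36. Hence [Q(α):Q] = φ(63) = 36.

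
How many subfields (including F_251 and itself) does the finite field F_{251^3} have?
F_{251^3} has 2 subfields

The subfields of F_{p^n} are exactly the fields F_{p^d} for d | n (each is the fixed field of the unique index-d subgroup of Gal(F_{p^n}/F_p) ≅ Z/nZ). The divisors of n = 3 are {1, 3}, giving 2 subfields: F_{251^1}, F_{251^3}.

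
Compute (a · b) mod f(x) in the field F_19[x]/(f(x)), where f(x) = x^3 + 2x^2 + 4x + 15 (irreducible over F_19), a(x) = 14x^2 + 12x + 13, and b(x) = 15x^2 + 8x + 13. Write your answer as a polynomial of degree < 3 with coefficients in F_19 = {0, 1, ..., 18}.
a · b ≡ 3x^2 + 16x + 18 (mod f(x))

Multiply in F_19[x]: a(x)·b(x) = (14x^2 + 12x + 13)·(15x^2 + 8x + 13) = x^4 + 7x^3 + 17x^2 + 13x + 17. This has degree ≥ 3, so divide by f(x) over F_19: x^4 + 7x^3 + 17x^2 + 13x + 17 = (x + 5)·(x^3 + 2x^2 + 4x + 15) + (3x^2 + 16x + 18). Hence a·b ≡ 3x^2 + 16x + 18 (mod f). (F_19[x]/(f) is a field with 19^3 = 6859 elements since f is irreducible of degree 3.)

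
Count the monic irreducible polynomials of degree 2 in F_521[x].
There are 135460 monic irreducible polynomials of degree 2 over F_521

Each element of F_{521^2} that lies in no proper subfield is a root of exactly one monic irreducible of degree 2 over F_521, and each such polynomial has 2 distinct roots in F_{521^2}. By Möbius inversion the count is N_521(2) = (1/2) Σ_{d|2} μ(2/d) · 521^d = (1/2)(μ(2)·521^1 + μ(1)·521^2) = 270920/2 = 135460.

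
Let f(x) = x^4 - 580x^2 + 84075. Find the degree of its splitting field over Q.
[K : Q] = 4

Solving the quadratic in x^2: x^2 = (580 ± √(580^2 - 4·84075))/2 = (580 ± √100)/2 = (580 ± 10)/2, giving x^2 = 295 or x^2 = 285. So f(x) = (x^2 - 295)(x^2 - 285) and the roots of f are ±√295, ±√285. Hence the splitting field is K = Q(√295, √285). Since 295 and 285 are distinct squarefree integers > 1, their product 84075 is not a perfect square, so √285 ∉ Q(√295). By the tower law [K:Q] = [Q(√295,√285):Q(√295)] · [Q(√295):Q] = 2 · 2 = 4.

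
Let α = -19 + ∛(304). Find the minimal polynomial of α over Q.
m_α(x) = x^3 + 57x^2 + 1083x + 6555

Set β = α + 19 = ∛(304), so β^3 = 304. Then (α + 19)^3 - 304 = 0, i.e. α is a root of g(x) = (x + 19)^3 - 304 = x^3 + 57x^2 + 1083x + 6555. Since g(x) = h(x + 19) where h(x) = x^3 - 304, and h is irreducible over Q (because 304 is not a perfect cube, so h has no rational root, and a monic cubic with no rational root is irreducible), g is also irreducible (irreducibility is preserved under the substitution x → x + 19). Hence m_α(x) = x^3 + 57x^2 + 1083x + 6555.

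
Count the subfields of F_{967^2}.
F_{967^2} has 2 subfields

The subfields of F_{p^n} are exactly the fields F_{p^d} for d | n (each is the fixed field of the unique index-d subgroup of Gal(F_{p^n}/F_p) ≅ Z/nZ). The divisors of n = 2 are {1, 2}, giving 2 subfields: F_{967^1}, F_{967^2}.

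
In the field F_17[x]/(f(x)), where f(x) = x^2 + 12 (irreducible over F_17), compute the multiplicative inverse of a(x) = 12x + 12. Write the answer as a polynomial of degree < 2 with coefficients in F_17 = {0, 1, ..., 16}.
a(x)^(-1) ≡ 11x + 6 (mod f(x))

Since f is irreducible over F_17, F_17[x]/(f) is a field and a(x) ≠ 0 has an inverse. Apply the extended Euclidean algorithm to f(x) and a(x) in F_17[x]: f(x) = (10x + 7)·a(x) + (13). The last nonzero remainder is the constant 13 = gcd(f, a) in F_17. Back-substituting through the division chain expresses 13 = s(x)·a(x) + t(x)·f(x) with s(x) ≡ 7x + 10 (mod f), so (7x + 10)·a(x) ≡ 13 (mod f). Multiplying by 13^(-1) ≡ 4 in F_17 gives a(x)^(-1) ≡ 4·(7x + 10) ≡ 11x + 6 (mod f). Check: (12x + 12)·(11x + 6) = 13x^2 + 4 ≡ 1 (mod x^2 + 12).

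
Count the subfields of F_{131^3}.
F_{131^3} has 2 subfields

The subfields of F_{p^n} are exactly the fields F_{p^d} for d | n (each is the fixed field of the unique index-d subgroup of Gal(F_{p^n}/F_p) ≅ Z/nZ). The divisors of n = 3 are {1, 3}, giving 2 subfields: F_{131^1}, F_{131^3}.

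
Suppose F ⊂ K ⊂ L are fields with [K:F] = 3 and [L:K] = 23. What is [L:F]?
[L:F] = 69

The tower law says that for any tower of field extensions F ⊂ K ⊂ L with finite degrees, [L:F] = [L:K] · [K:F]. Here this gives [L:F] = 23 · 3 = 69.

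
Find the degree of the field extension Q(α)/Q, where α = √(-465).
[Q(α):Q] = 2

[Q(α):Q] equals the degree of the minimal polynomial of α. Here α^2 = -465 and x^2 + 465 is irreducible (d = -465 is squarefree, ≠ 1, hence not a square), so deg(m_α) = 2. Thus [Q(α):Q] = 2.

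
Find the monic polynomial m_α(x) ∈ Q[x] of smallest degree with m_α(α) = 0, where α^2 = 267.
m_α(x) = x^2 - 267

α satisfies α^2 - 267 = 0, so x^2 - 267 annihilates α. Since d = 267 is squarefree and ≠ 1, it is not a perfect square in Q, so x^2 - 267 has no rational root and is therefore irreducible over Q (a degree-2 polynomial over a field is irreducible iff it has no root). Hence m_α(x) = x^2 - 267.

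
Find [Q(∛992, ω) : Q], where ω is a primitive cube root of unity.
[Q(∛992, ω) : Q] = 6

[Q(∛992):Q] = 3 (min poly x^3 - 992, irreducible since 992 is not a perfect cube). [Q(ω):Q] = 2 (min poly x^2 + x + 1). Since Q(∛992) ⊂ R and ω ∉ R, we have ω ∉ Q(∛992), so x^2 + x + 1 remains irreducible over Q(∛992) and [Q(∛992, ω) : Q(∛992)] = 2. By the tower law, [Q(∛992, ω) : Q] = 3 · 2 = 6. (In fact Q(∛992, ω) is the splitting field of x^3 - 992 over Q.)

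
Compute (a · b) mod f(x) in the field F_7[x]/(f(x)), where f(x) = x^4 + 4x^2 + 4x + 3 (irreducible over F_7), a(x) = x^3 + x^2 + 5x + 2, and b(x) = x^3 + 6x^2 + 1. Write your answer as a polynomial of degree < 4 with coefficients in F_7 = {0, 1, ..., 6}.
a · b ≡ x^3 + 3x^2 + 5x + 2 (mod f(x))

Multiply in F_7[x]: a(x)·b(x) = (x^3 + x^2 + 5x + 2)·(x^3 + 6x^2 + 1) = x^6 + 4x^4 + 5x^3 + 6x^2 + 5x + 2. This has degree ≥ 4, so divide by f(x) over F_7: x^6 + 4x^4 + 5x^3 + 6x^2 + 5x + 2 = (x^2)·(x^4 + 4x^2 + 4x + 3) + (x^3 + 3x^2 + 5x + 2). Hence a·b ≡ x^3 + 3x^2 + 5x + 2 (mod f). (F_7[x]/(f) is a field with 7^4 = 2401 elements since f is irreducible of degree 4.)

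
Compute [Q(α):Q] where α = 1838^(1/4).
[Q(α):Q] = 4

α is a root of x^4 - 1838. By Eisenstein's criterion at the prime p = 2 (which divides the constant term 1838 but p^2 = 4 does not, since 1838 is squarefree), x^4 - 1838 is irreducible over Q. Hence [Q(α):Q] = 4.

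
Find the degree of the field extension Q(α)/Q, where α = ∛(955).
[Q(α):Q] = 3

The minimal polynomial of α is x^3 - 955, irreducible over Q since 955 is not a perfect cube (so x^3 - 955 has no rational root). Hence [Q(α):Q] = deg(m_α) = 3.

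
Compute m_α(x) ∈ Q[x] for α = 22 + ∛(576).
m_α(x) = x^3 - 66x^2 + 1452x - 11224

Set β = α - 22 = ∛(576), so β^3 = 576. Then (α - 22)^3 - 576 = 0, i.e. α is a root of g(x) = (x - 22)^3 - 576 = x^3 - 66x^2 + 1452x - 11224. Since g(x) = h(x - 22) where h(x) = x^3 - 576, and h is irreducible over Q (because 576 is not a perfect cube, so h has no rational root, and a monic cubic with no rational root is irreducible), g is also irreducible (irreducibility is preserved under the substitution x → x - 22). Hence m_α(x) = x^3 - 66x^2 + 1452x - 11224.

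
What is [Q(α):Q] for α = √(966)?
[Q(α):Q] = 2

[Q(α):Q] equals the degree of the minimal polynomial of α. Here α^2 = 966 and x^2 - 966 is irreducible (d = 966 is squarefree, ≠ 1, hence not a square), so deg(m_α) = 2. Thus [Q(α):Q] = 2.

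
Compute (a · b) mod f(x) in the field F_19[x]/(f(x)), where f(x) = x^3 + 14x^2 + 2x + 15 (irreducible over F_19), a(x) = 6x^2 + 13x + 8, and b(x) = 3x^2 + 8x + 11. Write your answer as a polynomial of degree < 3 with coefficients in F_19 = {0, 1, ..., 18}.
a · b ≡ 17x^2 + x + 17 (mod f(x))

Multiply in F_19[x]: a(x)·b(x) = (6x^2 + 13x + 8)·(3x^2 + 8x + 11) = 18x^4 + 11x^3 + 4x^2 + 17x + 12. This has degree ≥ 3, so divide by f(x) over F_19: 18x^4 + 11x^3 + 4x^2 + 17x + 12 = (18x + 6)·(x^3 + 14x^2 + 2x + 15) + (17x^2 + x + 17). Hence a·b ≡ 17x^2 + x + 17 (mod f). (F_19[x]/(f) is a field with 19^3 = 6859 elements since f is irreducible of degree 3.)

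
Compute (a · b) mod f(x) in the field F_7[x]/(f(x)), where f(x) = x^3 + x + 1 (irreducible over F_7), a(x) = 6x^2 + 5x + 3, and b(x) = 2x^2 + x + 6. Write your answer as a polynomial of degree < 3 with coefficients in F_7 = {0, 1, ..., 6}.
a · b ≡ 5x + 2 (mod f(x))

Multiply in F_7[x]: a(x)·b(x) = (6x^2 + 5x + 3)·(2x^2 + x + 6) = 5x^4 + 2x^3 + 5x^2 + 5x + 4. This has degree ≥ 3, so divide by f(x) over F_7: 5x^4 + 2x^3 + 5x^2 + 5x + 4 = (5x + 2)·(x^3 + x + 1) + (5x + 2). Hence a·b ≡ 5x + 2 (mod f). (F_7[x]/(f) is a field with 7^3 = 343 elements since f is irreducible of degree 3.)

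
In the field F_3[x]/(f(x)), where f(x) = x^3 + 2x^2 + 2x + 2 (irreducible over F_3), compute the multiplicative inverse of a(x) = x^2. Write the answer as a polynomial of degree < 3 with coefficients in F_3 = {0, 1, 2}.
a(x)^(-1) ≡ 2x^2 + 2x (mod f(x))

Since f is irreducible over F_3, F_3[x]/(f) is a field and a(x) ≠ 0 has an inverse. Apply the extended Euclidean algorithm to f(x) and a(x) in F_3[x]: f(x) = (x + 2)·a(x) + (2x + 2);  a(x) = (2x + 1)·(2x + 2) + (1). The last nonzero remainder is the constant 1 = gcd(f, a) in F_3. Back-substituting through the division chain expresses 1 = s(x)·a(x) + t(x)·f(x) with s(x) ≡ 2x^2 + 2x (mod f), so a(x)^(-1) ≡ s(x) = 2x^2 + 2x (mod f). Check: (x^2)·(2x^2 + 2x) = 2x^4 + 2x^3 ≡ 1 (mod x^3 + 2x^2 + 2x + 2).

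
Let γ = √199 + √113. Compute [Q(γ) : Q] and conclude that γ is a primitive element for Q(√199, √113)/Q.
[Q(γ) : Q] = 4 (equivalently, Q(γ) = Q(√199, √113))

Obviously Q(γ) ⊆ Q(√199, √113), and [Q(√199, √113):Q] = 4 (since 199, 113 are distinct squarefree integers > 1 with 22487 not a perfect square). To show equality we compute the minimal polynomial of γ. From γ = √199 + √113: γ^2 = 199 + 2√(22487) + 113 = 312 + 2√(22487), so γ^2 - 312 = 2√(22487); squaring, (γ^2 - 312)^2 = 4·22487, i.e. γ^4 - 624γ^2 + 97344 - 89948 = 0, i.e. γ^4 - 624γ^2 + 7396 = 0. So γ is a root of x^4 - 624x^2 + 7396. This polynomial is irreducible over Q: it has no rational root (each ±√199 ± √113 is irrational), and any factorization into two quadratics over Q would force √(22487) ∈ Q (pairing opposite roots) or √199, √113 ∈ Q (other pairings), all impossible. Hence [Q(γ):Q] = 4 = [Q(√199, √113):Q], so Q(γ) = Q(√199, √113).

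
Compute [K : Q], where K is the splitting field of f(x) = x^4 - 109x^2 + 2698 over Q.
[K : Q] = 4

Solving the quadratic in x^2: x^2 = (109 ± √(109^2 - 4·2698))/2 = (109 ± √1089)/2 = (109 ± 33)/2, giving x^2 = 38 or x^2 = 71. So f(x) = (x^2 - 38)(x^2 - 71) and the roots of f are ±√38, ±√71. Hence the splitting field is K = Q(√38, √71). Since 38 and 71 are distinct squarefree integers > 1, their product 2698 is not a perfect square, so √71 ∉ Q(√38). By the tower law [K:Q] = [Q(√38,√71):Q(√38)] · [Q(√38):Q] = 2 · 2 = 4.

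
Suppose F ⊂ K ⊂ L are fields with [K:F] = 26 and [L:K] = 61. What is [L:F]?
[L:F] = 1586

The tower law says that for any tower of field extensions F ⊂ K ⊂ L with finite degrees, [L:F] = [L:K] · [K:F]. Here this gives [L:F] = 61 · 26 = 1586.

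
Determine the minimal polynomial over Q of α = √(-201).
m_α(x) = x^2 + 201

α satisfies α^2 + 201 = 0, so x^2 + 201 annihilates α. Since d = -201 is squarefree and ≠ 1, it is not a perfect square in Q, so x^2 + 201 has no rational root and is therefore irreducible over Q (a degree-2 polynomial over a field is irreducible iff it has no root). Hence m_α(x) = x^2 + 201.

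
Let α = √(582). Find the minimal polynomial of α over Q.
m_α(x) = x^2 - 582

α satisfies α^2 - 582 = 0, so x^2 - 582 annihilates α. Since d = 582 is squarefree and ≠ 1, it is not a perfect square in Q, so x^2 - 582 has no rational root and is therefore irreducible over Q (a degree-2 polynomial over a field is irreducible iff it has no root). Hence m_α(x) = x^2 - 582.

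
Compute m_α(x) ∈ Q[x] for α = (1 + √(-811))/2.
m_α(x) = x^2 - x + 203

From 2α - 1 = √(-811), squaring gives (2α - 1)^2 = -811, i.e. 4α^2 - 4α + 1 = -811, so α^2 - α + (1 + 811)/4 = 0. Since -811 ≡ 1 (mod 4), (1 + 811)/4 = 203 ∈ Z. The polynomial x^2 - x + 203 has discriminant 1 - 4·(203) = -811, which is not a perfect square in Q (d = -811 is squarefree and ≠ 1), so x^2 - x + 203 is irreducible over Q. It is the minimal polynomial of α.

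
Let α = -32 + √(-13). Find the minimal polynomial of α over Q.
m_α(x) = x^2 + 64x + 1037

From α + 32 = √(-13), squaring gives (α + 32)^2 = -13, i.e. α^2 + 64α + 1024 = -13, so α^2 + 64α + 1037 = 0. The discriminant of x^2 + 64x + 1037 is (64)^2 - 4·(1037) = 4096 - 4148 = -52, and 4·(-13) is not a perfect square in Q since -13 is squarefree and ≠ 1. Hence x^2 + 64x + 1037 is irreducible over Q and is the minimal polynomial of α.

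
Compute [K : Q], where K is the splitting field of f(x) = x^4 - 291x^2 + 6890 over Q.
[K : Q] = 4

Solving the quadratic in x^2: x^2 = (291 ± √(291^2 - 4·6890))/2 = (291 ± √57121)/2 = (291 ± 239)/2, giving x^2 = 265 or x^2 = 26. So f(x) = (x^2 - 265)(x^2 - 26) and the roots of f are ±√265, ±√26. Hence the splitting field is K = Q(√265, √26). Since 265 and 26 are distinct squarefree integers > 1, their product 6890 is not a perfect square, so √26 ∉ Q(√265). By the tower law [K:Q] = [Q(√265,√26):Q(√265)] · [Q(√265):Q] = 2 · 2 = 4.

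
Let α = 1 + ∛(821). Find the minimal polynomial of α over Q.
m_α(x) = x^3 - 3x^2 + 3x - 822

Set β = α - 1 = ∛(821), so β^3 = 821. Then (α - 1)^3 - 821 = 0, i.e. α is a root of g(x) = (x - 1)^3 - 821 = x^3 - 3x^2 + 3x - 822. Since g(x) = h(x - 1) where h(x) = x^3 - 821, and h is irreducible over Q (because 821 is not a perfect cube, so h has no rational root, and a monic cubic with no rational root is irreducible), g is also irreducible (irreducibility is preserved under the substitution x → x - 1). Hence m_α(x) = x^3 - 3x^2 + 3x - 822.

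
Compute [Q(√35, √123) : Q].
[Q(√35, √123) : Q] = 4

[Q(√35):Q] = 2 (min poly x^2 - 35, irreducible since 35 is squarefree > 1). For the top step, suppose √123 ∈ Q(√35), say √123 = c + d√35 with c, d ∈ Q. Squaring: 123 = c^2 + 35d^2 + 2cd√35. Since √35 ∉ Q this forces 2cd = 0. If d = 0 then √123 = c ∈ Q, contradicting 123 squarefree > 1. If c = 0 then 123 = 35d^2, so 35·123 = (35d)^2 is a perfect square in Q — but 35·123 = 4305 is not a perfect square (since 35 and 123 are distinct squarefree integers). Contradiction. Hence √123 ∉ Q(√35), so x^2 - 123 stays irreducible over Q(√35) and [Q(√35, √123) : Q(√35)] = 2. By the tower law, [Q(√35, √123) : Q] = 2 · 2 = 4.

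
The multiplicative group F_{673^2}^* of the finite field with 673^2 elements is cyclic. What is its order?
|F_{673^2}^*| = 452928

F_{673^2} has 673^2 = 452929 elements; its multiplicative group consists of all nonzero elements, so |F_{673^2}^*| = 452929 - 1 = 452928. (It is cyclic since any finite subgroup of the multiplicative group of a field is cyclic.)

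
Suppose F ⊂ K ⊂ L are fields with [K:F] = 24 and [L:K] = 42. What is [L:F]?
[L:F] = 1008

The tower law says that for any tower of field extensions F ⊂ K ⊂ L with finite degrees, [L:F] = [L:K] · [K:F]. Here this gives [L:F] = 42 · 24 = 1008.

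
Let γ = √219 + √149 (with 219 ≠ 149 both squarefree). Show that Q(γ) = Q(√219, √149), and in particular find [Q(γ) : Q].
[Q(γ) : Q] = 4 (equivalently, Q(γ) = Q(√219, √149))

Obviously Q(γ) ⊆ Q(√219, √149), and [Q(√219, √149):Q] = 4 (since 219, 149 are distinct squarefree integers > 1 with 32631 not a perfect square). To show equality we compute the minimal polynomial of γ. From γ = √219 + √149: γ^2 = 219 + 2√(32631) + 149 = 368 + 2√(32631), so γ^2 - 368 = 2√(32631); squaring, (γ^2 - 368)^2 = 4·32631, i.e. γ^4 - 736γ^2 + 135424 - 130524 = 0, i.e. γ^4 - 736γ^2 + 4900 = 0. So γ is a root of x^4 - 736x^2 + 4900. This polynomial is irreducible over Q: it has no rational root (each ±√219 ± √149 is irrational), and any factorization into two quadratics over Q would force √(32631) ∈ Q (pairing opposite roots) or √219, √149 ∈ Q (other pairings), all impossible. Hence [Q(γ):Q] = 4 = [Q(√219, √149):Q], so Q(γ) = Q(√219, √149).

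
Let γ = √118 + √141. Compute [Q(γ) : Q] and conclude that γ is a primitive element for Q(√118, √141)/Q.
[Q(γ) : Q] = 4 (equivalently, Q(γ) = Q(√118, √141))

Obviously Q(γ) ⊆ Q(√118, √141), and [Q(√118, √141):Q] = 4 (since 118, 141 are distinct squarefree integers > 1 with 16638 not a perfect square). To show equality we compute the minimal polynomial of γ. From γ = √118 + √141: γ^2 = 118 + 2√(16638) + 141 = 259 + 2√(16638), so γ^2 - 259 = 2√(16638); squaring, (γ^2 - 259)^2 = 4·16638, i.e. γ^4 - 518γ^2 + 67081 - 66552 = 0, i.e. γ^4 - 518γ^2 + 529 = 0. So γ is a root of x^4 - 518x^2 + 529. This polynomial is irreducible over Q: it has no rational root (each ±√118 ± √141 is irrational), and any factorization into two quadratics over Q would force √(16638) ∈ Q (pairing opposite roots) or √118, √141 ∈ Q (other pairings), all impossible. Hence [Q(γ):Q] = 4 = [Q(√118, √141):Q], so Q(γ) = Q(√118, √141).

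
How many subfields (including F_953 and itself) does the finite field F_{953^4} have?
F_{953^4} has 3 subfields

The subfields of F_{p^n} are exactly the fields F_{p^d} for d | n (each is the fixed field of the unique index-d subgroup of Gal(F_{p^n}/F_p) ≅ Z/nZ). The divisors of n = 4 are {1, 2, 4}, giving 3 subfields: F_{953^1}, F_{953^2}, F_{953^4}.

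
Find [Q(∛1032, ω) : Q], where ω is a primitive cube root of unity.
[Q(∛1032, ω) : Q] = 6

[Q(∛1032):Q] = 3 (min poly x^3 - 1032, irreducible since 1032 is not a perfect cube). [Q(ω):Q] = 2 (min poly x^2 + x + 1). Since Q(∛1032) ⊂ R and ω ∉ R, we have ω ∉ Q(∛1032), so x^2 + x + 1 remains irreducible over Q(∛1032) and [Q(∛1032, ω) : Q(∛1032)] = 2. By the tower law, [Q(∛1032, ω) : Q] = 3 · 2 = 6. (In fact Q(∛1032, ω) is the splitting field of x^3 - 1032 over Q.)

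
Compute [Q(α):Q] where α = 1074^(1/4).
[Q(α):Q] = 4

α is a root of x^4 - 1074. By Eisenstein's criterion at the prime p = 2 (which divides the constant term 1074 but p^2 = 4 does not, since 1074 is squarefree), x^4 - 1074 is irreducible over Q. Hence [Q(α):Q] = 4.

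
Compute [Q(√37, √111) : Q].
[Q(√37, √111) : Q] = 4

[Q(√37):Q] = 2 (min poly x^2 - 37, irreducible since 37 is squarefree > 1). For the top step, suppose √111 ∈ Q(√37), say √111 = c + d√37 with c, d ∈ Q. Squaring: 111 = c^2 + 37d^2 + 2cd√37. Since √37 ∉ Q this forces 2cd = 0. If d = 0 then √111 = c ∈ Q, contradicting 111 squarefree > 1. If c = 0 then 111 = 37d^2, so 37·111 = (37d)^2 is a perfect square in Q — but 37·111 = 4107 is not a perfect square (since 37 and 111 are distinct squarefree integers). Contradiction. Hence √111 ∉ Q(√37), so x^2 - 111 stays irreducible over Q(√37) and [Q(√37, √111) : Q(√37)] = 2. By the tower law, [Q(√37, √111) : Q] = 2 · 2 = 4.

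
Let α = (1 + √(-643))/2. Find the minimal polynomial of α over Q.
m_α(x) = x^2 - x + 161

From 2α - 1 = √(-643), squaring gives (2α - 1)^2 = -643, i.e. 4α^2 - 4α + 1 = -643, so α^2 - α + (1 + 643)/4 = 0. Since -643 ≡ 1 (mod 4), (1 + 643)/4 = 161 ∈ Z. The polynomial x^2 - x + 161 has discriminant 1 - 4·(161) = -643, which is not a perfect square in Q (d = -643 is squarefree and ≠ 1), so x^2 - x + 161 is irreducible over Q. It is the minimal polynomial of α.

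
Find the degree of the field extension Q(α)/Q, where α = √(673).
[Q(α):Q] = 2

[Q(α):Q] equals the degree of the minimal polynomial of α. Here α^2 = 673 and x^2 - 673 is irreducible (d = 673 is squarefree, ≠ 1, hence not a square), so deg(m_α) = 2. Thus [Q(α):Q] = 2.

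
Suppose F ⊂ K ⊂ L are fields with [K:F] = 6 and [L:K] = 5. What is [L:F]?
[L:F] = 30

The tower law says that for any tower of field extensions F ⊂ K ⊂ L with finite degrees, [L:F] = [L:K] · [K:F]. Here this gives [L:F] = 5 · 6 = 30.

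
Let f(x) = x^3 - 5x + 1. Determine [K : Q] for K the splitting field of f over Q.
[K : Q] = 6

By the rational root test, any rational root of the monic integer polynomial f(x) = x^3 - 5x + 1 must be an integer dividing the constant term 1, i.e. one of ±{1}. Evaluating: f(1) = -3, f(-1) = 5; none is 0, so f has no rational root and is therefore irreducible over Q (a cubic with no linear factor over a field is irreducible). For an irreducible cubic, the Galois group is A_3 or S_3 according as the discriminant disc(f) = -4a^3 - 27b^2 = -4·(-5)^3 - 27·(1)^2 = 473 is or is not a square in Q. Here disc(f) = 473 is not a perfect square in Q, so the Galois group of f over Q is not contained in A_3 and must be all of S_3. The splitting field has degree |S_3| = 6 over Q, so [K : Q] = 6.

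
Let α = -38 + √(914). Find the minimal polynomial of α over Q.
m_α(x) = x^2 + 76x + 530

From α + 38 = √(914), squaring gives (α + 38)^2 = 914, i.e. α^2 + 76α + 1444 = 914, so α^2 + 76α + 530 = 0. The discriminant of x^2 + 76x + 530 is (76)^2 - 4·(530) = 5776 - 2120 = 3656, and 4·(914) is not a perfect square in Q since 914 is squarefree and ≠ 1. Hence x^2 + 76x + 530 is irreducible over Q and is the minimal polynomial of α.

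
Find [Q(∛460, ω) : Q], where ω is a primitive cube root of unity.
[Q(∛460, ω) : Q] = 6

[Q(∛460):Q] = 3 (min poly x^3 - 460, irreducible since 460 is not a perfect cube). [Q(ω):Q] = 2 (min poly x^2 + x + 1). Since Q(∛460) ⊂ R and ω ∉ R, we have ω ∉ Q(∛460), so x^2 + x + 1 remains irreducible over Q(∛460) and [Q(∛460, ω) : Q(∛460)] = 2. By the tower law, [Q(∛460, ω) : Q] = 3 · 2 = 6. (In fact Q(∛460, ω) is the splitting field of x^3 - 460 over Q.)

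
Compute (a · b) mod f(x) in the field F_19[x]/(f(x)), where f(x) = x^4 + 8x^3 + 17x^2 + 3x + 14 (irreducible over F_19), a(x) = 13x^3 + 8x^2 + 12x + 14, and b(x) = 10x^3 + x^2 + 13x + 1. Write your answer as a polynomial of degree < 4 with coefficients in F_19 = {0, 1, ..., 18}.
a · b ≡ 10x^3 + 4x^2 + 16x (mod f(x))

Multiply in F_19[x]: a(x)·b(x) = (13x^3 + 8x^2 + 12x + 14)·(10x^3 + x^2 + 13x + 1) = 16x^6 + 17x^5 + 12x^4 + 3x^3 + 7x^2 + 4x + 14. This has degree ≥ 4, so divide by f(x) over F_19: 16x^6 + 17x^5 + 12x^4 + 3x^3 + 7x^2 + 4x + 14 = (16x^2 + 3x + 1)·(x^4 + 8x^3 + 17x^2 + 3x + 14) + (10x^3 + 4x^2 + 16x). Hence a·b ≡ 10x^3 + 4x^2 + 16x (mod f). (F_19[x]/(f) is a field with 19^4 = 130321 elements since f is irreducible of degree 4.)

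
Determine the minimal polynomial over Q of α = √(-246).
m_α(x) = x^2 + 246

α satisfies α^2 + 246 = 0, so x^2 + 246 annihilates α. Since d = -246 is squarefree and ≠ 1, it is not a perfect square in Q, so x^2 + 246 has no rational root and is therefore irreducible over Q (a degree-2 polynomial over a field is irreducible iff it has no root). Hence m_α(x) = x^2 + 246.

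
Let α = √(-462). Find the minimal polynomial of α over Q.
m_α(x) = x^2 + 462

α satisfies α^2 + 462 = 0, so x^2 + 462 annihilates α. Since d = -462 is squarefree and ≠ 1, it is not a perfect square in Q, so x^2 + 462 has no rational root and is therefore irreducible over Q (a degree-2 polynomial over a field is irreducible iff it has no root). Hence m_α(x) = x^2 + 462.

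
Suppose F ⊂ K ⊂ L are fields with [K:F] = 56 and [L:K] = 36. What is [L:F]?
[L:F] = 2016

The tower law says that for any tower of field extensions F ⊂ K ⊂ L with finite degrees, [L:F] = [L:K] · [K:F]. Here this gives [L:F] = 36 · 56 = 2016.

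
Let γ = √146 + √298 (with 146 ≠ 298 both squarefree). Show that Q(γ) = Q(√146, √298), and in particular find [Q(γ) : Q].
[Q(γ) : Q] = 4 (equivalently, Q(γ) = Q(√146, √298))

Obviously Q(γ) ⊆ Q(√146, √298), and [Q(√146, √298):Q] = 4 (since 146, 298 are distinct squarefree integers > 1 with 43508 not a perfect square). To show equality we compute the minimal polynomial of γ. From γ = √146 + √298: γ^2 = 146 + 2√(43508) + 298 = 444 + 2√(43508), so γ^2 - 444 = 2√(43508); squaring, (γ^2 - 444)^2 = 4·43508, i.e. γ^4 - 888γ^2 + 197136 - 174032 = 0, i.e. γ^4 - 888γ^2 + 23104 = 0. So γ is a root of x^4 - 888x^2 + 23104. This polynomial is irreducible over Q: it has no rational root (each ±√146 ± √298 is irrational), and any factorization into two quadratics over Q would force √(43508) ∈ Q (pairing opposite roots) or √146, √298 ∈ Q (other pairings), all impossible. Hence [Q(γ):Q] = 4 = [Q(√146, √298):Q], so Q(γ) = Q(√146, √298).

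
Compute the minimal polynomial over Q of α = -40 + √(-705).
m_α(x) = x^2 + 80x + 2305

From α + 40 = √(-705), squaring gives (α + 40)^2 = -705, i.e. α^2 + 80α + 1600 = -705, so α^2 + 80α + 2305 = 0. The discriminant of x^2 + 80x + 2305 is (80)^2 - 4·(2305) = 6400 - 9220 = -2820, and 4·(-705) is not a perfect square in Q since -705 is squarefree and ≠ 1. Hence x^2 + 80x + 2305 is irreducible over Q and is the minimal polynomial of α.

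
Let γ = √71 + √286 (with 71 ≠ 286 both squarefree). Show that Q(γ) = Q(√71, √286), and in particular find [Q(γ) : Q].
[Q(γ) : Q] = 4 (equivalently, Q(γ) = Q(√71, √286))

Obviously Q(γ) ⊆ Q(√71, √286), and [Q(√71, √286):Q] = 4 (since 71, 286 are distinct squarefree integers > 1 with 20306 not a perfect square). To show equality we compute the minimal polynomial of γ. From γ = √71 + √286: γ^2 = 71 + 2√(20306) + 286 = 357 + 2√(20306), so γ^2 - 357 = 2√(20306); squaring, (γ^2 - 357)^2 = 4·20306, i.e. γ^4 - 714γ^2 + 127449 - 81224 = 0, i.e. γ^4 - 714γ^2 + 46225 = 0. So γ is a root of x^4 - 714x^2 + 46225. This polynomial is irreducible over Q: it has no rational root (each ±√71 ± √286 is irrational), and any factorization into two quadratics over Q would force √(20306) ∈ Q (pairing opposite roots) or √71, √286 ∈ Q (other pairings), all impossible. Hence [Q(γ):Q] = 4 = [Q(√71, √286):Q], so Q(γ) = Q(√71, √286).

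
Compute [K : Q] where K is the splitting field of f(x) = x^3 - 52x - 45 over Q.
[K : Q] = 6

By the rational root test, any rational root of the monic integer polynomial f(x) = x^3 - 52x - 45 must be an integer dividing the constant term -45, i.e. one of ±{1, 3, 5, 9, 15, 45}. Evaluating: f(1) = -96, f(-1) = 6, f(3) = -174, f(-3) = 84, f(5) = -180, f(-5) = 90, f(9) = 216, f(-9) = -306, f(15) = 2550, f(-15) = -2640, f(45) = 88740, f(-45) = -88830; none is 0, so f has no rational root and is therefore irreducible over Q (a cubic with no linear factor over a field is irreducible). For an irreducible cubic, the Galois group is A_3 or S_3 according as the discriminant disc(f) = -4a^3 - 27b^2 = -4·(-52)^3 - 27·(-45)^2 = 507757 is or is not a square in Q. Here disc(f) = 507757 is not a perfect square in Q, so the Galois group of f over Q is not contained in A_3 and must be all of S_3. The splitting field has degree |S_3| = 6 over Q, so [K : Q] = 6.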